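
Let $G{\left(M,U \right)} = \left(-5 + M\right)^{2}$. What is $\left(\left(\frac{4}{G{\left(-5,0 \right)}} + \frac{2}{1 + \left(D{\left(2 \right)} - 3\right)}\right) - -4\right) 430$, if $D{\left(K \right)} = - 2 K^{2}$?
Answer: $\frac{8256}{5} \approx 1651.2$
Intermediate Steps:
$\left(\left(\frac{4}{G{\left(-5,0 \right)}} + \frac{2}{1 + \left(D{\left(2 \right)} - 3\right)}\right) - -4\right) 430 = \left(\left(\frac{4}{\left(-5 - 5\right)^{2}} + \frac{2}{1 - \left(3 + 2 \cdot 2^{2}\right)}\right) - -4\right) 430 = \left(\left(\frac{4}{\left(-10\right)^{2}} + \frac{2}{1 - 11}\right) + 4\right) 430 = \left(\left(\frac{4}{100} + \frac{2}{1 - 11}\right) + 4\right) 430 = \left(\left(4 \cdot \frac{1}{100} + \frac{2}{1 - 11}\right) + 4\right) 430 = \left(\left(\frac{1}{25} + \frac{2}{-10}\right) + 4\right) 430 = \left(\left(\frac{1}{25} + 2 \left(- \frac{1}{10}\right)\right) + 4\right) 430 = \left(\left(\frac{1}{25} - \frac{1}{5}\right) + 4\right) 430 = \left(- \frac{4}{25} + 4\right) 430 = \frac{96}{25} \cdot 430 = \frac{8256}{5}$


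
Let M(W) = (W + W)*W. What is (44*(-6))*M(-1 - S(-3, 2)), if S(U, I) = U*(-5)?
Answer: -135168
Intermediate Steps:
S(U, I) = -5*U
M(W) = 2*W² (M(W) = (2*W)*W = 2*W²)
(44*(-6))*M(-1 - S(-3, 2)) = (44*(-6))*(2*(-1 - (-5)*(-3))²) = -528*(-1 - 1*15)² = -528*(-1 - 15)² = -528*(-16)² = -528*256 = -264*512 = -135168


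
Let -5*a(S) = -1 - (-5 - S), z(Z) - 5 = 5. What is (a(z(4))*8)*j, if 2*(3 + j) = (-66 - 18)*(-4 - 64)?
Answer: -319536/5 ≈ -63907.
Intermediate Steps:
j = 2853 (j = -3 + ((-66 - 18)*(-4 - 64))/2 = -3 + (-84*(-68))/2 = -3 + (½)*5712 = -3 + 2856 = 2853)
z(Z) = 10 (z(Z) = 5 + 5 = 10)
a(S) = -⅘ - S/5 (a(S) = -(-1 - (-5 - S))/5 = -(-1 + (5 + S))/5 = -(4 + S)/5 = -⅘ - S/5)
(a(z(4))*8)*j = ((-⅘ - ⅕*10)*8)*2853 = ((-⅘ - 2)*8)*2853 = -14/5*8*2853 = -112/5*2853 = -319536/5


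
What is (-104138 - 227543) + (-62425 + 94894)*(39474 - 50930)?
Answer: -372296545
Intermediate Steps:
(-104138 - 227543) + (-62425 + 94894)*(39474 - 50930) = -331681 + 32469*(-11456) = -331681 - 371964864 = -372296545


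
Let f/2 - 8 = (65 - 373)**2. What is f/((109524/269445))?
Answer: 4260464340/9127 ≈ 4.6680e+5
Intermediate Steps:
f = 189744 (f = 16 + 2*(65 - 373)**2 = 16 + 2*(-308)**2 = 16 + 2*94864 = 16 + 189728 = 189744)
f/((109524/269445)) = 189744/((109524/269445)) = 189744/((109524*(1/269445))) = 189744/(36508/89815) = 189744*(89815/36508) = 4260464340/9127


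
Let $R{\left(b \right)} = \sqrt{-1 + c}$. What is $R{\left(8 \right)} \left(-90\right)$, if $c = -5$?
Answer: $- 90 i \sqrt{6} \approx - 220.45 i$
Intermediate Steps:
$R{\left(b \right)} = i \sqrt{6}$ ($R{\left(b \right)} = \sqrt{-1 - 5} = \sqrt{-6} = i \sqrt{6}$)
$R{\left(8 \right)} \left(-90\right) = i \sqrt{6} \left(-90\right) = - 90 i \sqrt{6}$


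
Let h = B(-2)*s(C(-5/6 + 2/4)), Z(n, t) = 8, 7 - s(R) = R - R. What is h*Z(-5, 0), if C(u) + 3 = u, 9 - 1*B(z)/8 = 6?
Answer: 1344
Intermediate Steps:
B(z) = 24 (B(z) = 72 - 8*6 = 72 - 48 = 24)
C(u) = -3 + u
s(R) = 7 (s(R) = 7 - (R - R) = 7 - 1*0 = 7 + 0 = 7)
h = 168 (h = 24*7 = 168)
h*Z(-5, 0) = 168*8 = 1344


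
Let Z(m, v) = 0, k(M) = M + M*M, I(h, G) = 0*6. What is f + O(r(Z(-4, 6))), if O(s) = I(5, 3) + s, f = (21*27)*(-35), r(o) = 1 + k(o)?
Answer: -19844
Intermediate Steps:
I(h, G) = 0
k(M) = M + M²
r(o) = 1 + o*(1 + o)
f = -19845 (f = 567*(-35) = -19845)
O(s) = s (O(s) = 0 + s = s)
f + O(r(Z(-4, 6))) = -19845 + (1 + 0*(1 + 0)) = -19845 + (1 + 0*1) = -19845 + (1 + 0) = -19845 + 1 = -19844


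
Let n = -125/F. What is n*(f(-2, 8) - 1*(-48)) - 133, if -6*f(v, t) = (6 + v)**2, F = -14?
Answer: 5707/21 ≈ 271.76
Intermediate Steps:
f(v, t) = -(6 + v)**2/6
n = 125/14 (n = -125/(-14) = -125*(-1/14) = 125/14 ≈ 8.9286)
n*(f(-2, 8) - 1*(-48)) - 133 = 125*(-(6 - 2)**2/6 - 1*(-48))/14 - 133 = 125*(-1/6*4**2 + 48)/14 - 133 = 125*(-1/6*16 + 48)/14 - 133 = 125*(-8/3 + 48)/14 - 133 = (125/14)*(136/3) - 133 = 8500/21 - 133 = 5707/21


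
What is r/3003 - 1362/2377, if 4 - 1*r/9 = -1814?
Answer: 11600796/2379377 ≈ 4.8756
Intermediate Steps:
r = 16362 (r = 36 - 9*(-1814) = 36 + 16326 = 16362)
r/3003 - 1362/2377 = 16362/3003 - 1362/2377 = 16362*(1/3003) - 1362*1/2377 = 5454/1001 - 1362/2377 = 11600796/2379377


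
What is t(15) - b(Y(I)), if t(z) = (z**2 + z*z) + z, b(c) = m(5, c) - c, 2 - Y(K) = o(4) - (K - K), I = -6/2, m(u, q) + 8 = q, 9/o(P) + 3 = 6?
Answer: 473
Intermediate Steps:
o(P) = 3 (o(P) = 9/(-3 + 6) = 9/3 = 9*(1/3) = 3)
m(u, q) = -8 + q
I = -3 (I = -6*1/2 = -3)
Y(K) = -1 (Y(K) = 2 - (3 - (K - K)) = 2 - (3 - 1*0) = 2 - (3 + 0) = 2 - 1*3 = 2 - 3 = -1)
b(c) = -8 (b(c) = (-8 + c) - c = -8)
t(z) = z + 2*z**2 (t(z) = (z**2 + z**2) + z = 2*z**2 + z = z + 2*z**2)
t(15) - b(Y(I)) = 15*(1 + 2*15) - 1*(-8) = 15*(1 + 30) + 8 = 15*31 + 8 = 465 + 8 = 473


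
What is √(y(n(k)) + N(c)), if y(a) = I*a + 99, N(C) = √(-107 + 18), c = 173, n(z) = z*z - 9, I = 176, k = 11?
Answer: √(19811 + I*√89) ≈ 140.75 + 0.0335*I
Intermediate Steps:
n(z) = -9 + z² (n(z) = z² - 9 = -9 + z²)
N(C) = I*√89 (N(C) = √(-89) = I*√89)
y(a) = 99 + 176*a (y(a) = 176*a + 99 = 99 + 176*a)
√(y(n(k)) + N(c)) = √((99 + 176*(-9 + 11²)) + I*√89) = √((99 + 176*(-9 + 121)) + I*√89) = √((99 + 176*112) + I*√89) = √((99 + 19712) + I*√89) = √(19811 + I*√89)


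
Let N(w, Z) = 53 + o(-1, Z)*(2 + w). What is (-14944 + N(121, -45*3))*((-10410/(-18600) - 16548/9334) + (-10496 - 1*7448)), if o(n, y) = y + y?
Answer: 2497653669579291/2893540 ≈ 8.6318e+8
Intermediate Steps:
o(n, y) = 2*y
N(w, Z) = 53 + 2*Z*(2 + w) (N(w, Z) = 53 + (2*Z)*(2 + w) = 53 + 2*Z*(2 + w))
(-14944 + N(121, -45*3))*((-10410/(-18600) - 16548/9334) + (-10496 - 1*7448)) = (-14944 + (53 + 4*(-45*3) + 2*(-45*3)*121))*((-10410/(-18600) - 16548/9334) + (-10496 - 1*7448)) = (-14944 + (53 + 4*(-135) + 2*(-135)*121))*((-10410*(-1/18600) - 16548*1/9334) + (-10496 - 7448)) = (-14944 + (53 - 540 - 32670))*((347/620 - 8274/4667) - 17944) = (-14944 - 33157)*(-3510431/2893540 - 17944) = -48101*(-51925192191/2893540) = 2497653669579291/2893540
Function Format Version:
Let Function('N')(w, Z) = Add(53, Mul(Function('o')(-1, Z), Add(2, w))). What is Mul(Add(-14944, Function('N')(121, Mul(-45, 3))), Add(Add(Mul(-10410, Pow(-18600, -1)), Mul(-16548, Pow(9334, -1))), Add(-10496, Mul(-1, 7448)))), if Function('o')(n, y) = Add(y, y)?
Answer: Rational(2497653669579291, 2893540) ≈ 8.6318e+8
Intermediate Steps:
Function('o')(n, y) = Mul(2, y)
Function('N')(w, Z) = Add(53, Mul(2, Z, Add(2, w))) (Function('N')(w, Z) = Add(53, Mul(Mul(2, Z), Add(2, w))) = Add(53, Mul(2, Z, Add(2, w))))
Mul(Add(-14944, Function('N')(121, Mul(-45, 3))), Add(Add(Mul(-10410, Pow(-18600, -1)), Mul(-16548, Pow(9334, -1))), Add(-10496, Mul(-1, 7448)))) = Mul(Add(-14944, Add(53, Mul(4, Mul(-45, 3)), Mul(2, Mul(-45, 3), 121))), Add(Add(Mul(-10410, Pow(-18600, -1)), Mul(-16548, Pow(9334, -1))), Add(-10496, Mul(-1, 7448)))) = Mul(Add(-14944, Add(53, Mul(4, -135), Mul(2, -135, 121))), Add(Add(Mul(-10410, Rational(-1, 18600)), Mul(-16548, Rational(1, 9334))), Add(-10496, -7448))) = Mul(Add(-14944, Add(53, -540, -32670)), Add(Add(Rational(347, 620), Rational(-8274, 4667)), -17944)) = Mul(Add(-14944, -33157), Add(Rational(-3510431, 2893540), -17944)) = Mul(-48101, Rational(-51925192191, 2893540)) = Rational(2497653669579291, 2893540)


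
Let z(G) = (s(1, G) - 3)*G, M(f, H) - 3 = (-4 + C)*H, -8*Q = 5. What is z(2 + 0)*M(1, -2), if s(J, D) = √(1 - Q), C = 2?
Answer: -42 + 7*√26/2 ≈ -24.153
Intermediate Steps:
Q = -5/8 (Q = -⅛*5 = -5/8 ≈ -0.62500)
M(f, H) = 3 - 2*H (M(f, H) = 3 + (-4 + 2)*H = 3 - 2*H)
s(J, D) = √26/4 (s(J, D) = √(1 - 1*(-5/8)) = √(1 + 5/8) = √(13/8) = √26/4)
z(G) = G*(-3 + √26/4) (z(G) = (√26/4 - 3)*G = (-3 + √26/4)*G = G*(-3 + √26/4))
z(2 + 0)*M(1, -2) = ((2 + 0)*(-12 + √26)/4)*(3 - 2*(-2)) = ((¼)*2*(-12 + √26))*(3 + 4) = (-6 + √26/2)*7 = -42 + 7*√26/2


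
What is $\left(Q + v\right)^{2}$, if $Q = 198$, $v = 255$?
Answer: $205209$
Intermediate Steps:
$\left(Q + v\right)^{2} = \left(198 + 255\right)^{2} = 453^{2} = 205209$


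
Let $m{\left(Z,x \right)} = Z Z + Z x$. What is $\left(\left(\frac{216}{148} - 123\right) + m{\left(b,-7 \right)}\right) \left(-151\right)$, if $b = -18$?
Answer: $- \frac{1835103}{37} \approx -49597.0$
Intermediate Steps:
$m{\left(Z,x \right)} = Z^{2} + Z x$
$\left(\left(\frac{216}{148} - 123\right) + m{\left(b,-7 \right)}\right) \left(-151\right) = \left(\left(\frac{216}{148} - 123\right) - 18 \left(-18 - 7\right)\right) \left(-151\right) = \left(\left(216 \cdot \frac{1}{148} - 123\right) - -450\right) \left(-151\right) = \left(\left(\frac{54}{37} - 123\right) + 450\right) \left(-151\right) = \left(- \frac{4497}{37} + 450\right) \left(-151\right) = \frac{12153}{37} \left(-151\right) = - \frac{1835103}{37}$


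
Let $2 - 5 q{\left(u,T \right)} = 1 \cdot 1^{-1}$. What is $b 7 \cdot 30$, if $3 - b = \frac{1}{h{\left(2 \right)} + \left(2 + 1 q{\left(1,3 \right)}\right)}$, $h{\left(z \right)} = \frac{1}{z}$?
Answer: $\frac{4970}{9} \approx 552.22$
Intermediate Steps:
$q{\left(u,T \right)} = \frac{1}{5}$ ($q{\left(u,T \right)} = \frac{2}{5} - \frac{1 \cdot 1^{-1}}{5} = \frac{2}{5} - \frac{1 \cdot 1}{5} = \frac{2}{5} - \frac{1}{5} = \frac{1}{5}$)
$b = \frac{71}{27}$ ($b = 3 - \frac{1}{\frac{1}{2} + \left(2 + 1 \cdot \frac{1}{5}\right)} = 3 - \frac{1}{\frac{1}{2} + \left(2 + \frac{1}{5}\right)} = 3 - \frac{1}{\frac{1}{2} + \frac{11}{5}} = 3 - \frac{1}{\frac{27}{10}} = 3 - \frac{10}{27} = \frac{71}{27} \approx 2.6296$)
$b 7 \cdot 30 = \frac{71}{27} \cdot 7 \cdot 30 = \frac{497}{27} \cdot 30 = \frac{4970}{9}$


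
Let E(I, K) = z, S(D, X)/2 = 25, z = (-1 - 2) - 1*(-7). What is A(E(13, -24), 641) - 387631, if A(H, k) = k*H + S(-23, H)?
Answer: -385017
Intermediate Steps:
z = 4 (z = -3 + 7 = 4)
S(D, X) = 50 (S(D, X) = 2*25 = 50)
E(I, K) = 4
A(H, k) = 50 + H*k (A(H, k) = k*H + 50 = H*k + 50 = 50 + H*k)
A(E(13, -24), 641) - 387631 = (50 + 4*641) - 387631 = (50 + 2564) - 387631 = 2614 - 387631 = -385017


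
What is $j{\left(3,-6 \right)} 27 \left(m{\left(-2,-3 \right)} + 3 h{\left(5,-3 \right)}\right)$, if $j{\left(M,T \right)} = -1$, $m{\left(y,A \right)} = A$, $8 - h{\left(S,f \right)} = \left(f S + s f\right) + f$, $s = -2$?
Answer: $-1539$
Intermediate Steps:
$h{\left(S,f \right)} = 8 + f - S f$ ($h{\left(S,f \right)} = 8 - \left(\left(f S - 2 f\right) + f\right) = 8 - \left(\left(S f - 2 f\right) + f\right) = 8 - \left(\left(- 2 f + S f\right) + f\right) = 8 - \left(- f + S f\right) = 8 + f - S f$)
$j{\left(3,-6 \right)} 27 \left(m{\left(-2,-3 \right)} + 3 h{\left(5,-3 \right)}\right) = \left(-1\right) 27 \left(-3 + 3 \left(8 - 3 - 5 \left(-3\right)\right)\right) = - 27 \left(-3 + 3 \left(8 - 3 + 15\right)\right) = - 27 \left(-3 + 3 \cdot 20\right) = - 27 \left(-3 + 60\right) = \left(-27\right) 57 = -1539$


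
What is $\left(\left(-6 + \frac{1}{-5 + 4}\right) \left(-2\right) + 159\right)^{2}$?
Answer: $29929$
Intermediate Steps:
$\left(\left(-6 + \frac{1}{-5 + 4}\right) \left(-2\right) + 159\right)^{2} = \left(\left(-6 + \frac{1}{-1}\right) \left(-2\right) + 159\right)^{2} = \left(\left(-6 - 1\right) \left(-2\right) + 159\right)^{2} = \left(\left(-7\right) \left(-2\right) + 159\right)^{2} = \left(14 + 159\right)^{2} = 173^{2} = 29929$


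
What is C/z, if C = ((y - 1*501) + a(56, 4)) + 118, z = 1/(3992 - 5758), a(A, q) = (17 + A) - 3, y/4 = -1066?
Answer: 8082982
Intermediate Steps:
y = -4264 (y = 4*(-1066) = -4264)
a(A, q) = 14 + A
z = -1/1766 (z = 1/(-1766) = -1/1766 ≈ -0.00056625)
C = -4577 (C = ((-4264 - 1*501) + (14 + 56)) + 118 = ((-4264 - 501) + 70) + 118 = (-4765 + 70) + 118 = -4695 + 118 = -4577)
C/z = -4577/(-1/1766) = -4577*(-1766) = 8082982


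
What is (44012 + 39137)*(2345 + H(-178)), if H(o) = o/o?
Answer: 195067554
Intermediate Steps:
H(o) = 1
(44012 + 39137)*(2345 + H(-178)) = (44012 + 39137)*(2345 + 1) = 83149*2346 = 195067554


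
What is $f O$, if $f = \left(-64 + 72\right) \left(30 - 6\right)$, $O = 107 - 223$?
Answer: $-22272$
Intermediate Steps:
$O = -116$ ($O = 107 - 223 = -116$)
$f = 192$ ($f = 8 \cdot 24 = 192$)
$f O = 192 \left(-116\right) = -22272$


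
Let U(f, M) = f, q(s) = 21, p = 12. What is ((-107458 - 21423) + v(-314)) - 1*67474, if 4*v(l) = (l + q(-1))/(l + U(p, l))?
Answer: -237196547/1208 ≈ -1.9635e+5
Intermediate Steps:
v(l) = (21 + l)/(4*(12 + l)) (v(l) = ((l + 21)/(l + 12))/4 = ((21 + l)/(12 + l))/4 = (21 + l)/(4*(12 + l)))
((-107458 - 21423) + v(-314)) - 1*67474 = ((-107458 - 21423) + (21 - 314)/(4*(12 - 314))) - 1*67474 = (-128881 + (1/4)*(-293)/(-302)) - 67474 = (-128881 + (1/4)*(-1/302)*(-293)) - 67474 = (-128881 + 293/1208) - 67474 = -155687955/1208 - 67474 = -237196547/1208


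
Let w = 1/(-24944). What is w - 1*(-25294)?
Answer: 630933535/24944 ≈ 25294.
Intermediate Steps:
w = -1/24944 ≈ -4.0090e-5
w - 1*(-25294) = -1/24944 - 1*(-25294) = -1/24944 + 25294 = 630933535/24944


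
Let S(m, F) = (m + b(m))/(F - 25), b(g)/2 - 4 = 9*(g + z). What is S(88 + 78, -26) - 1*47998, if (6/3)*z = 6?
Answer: -817038/17 ≈ -48061.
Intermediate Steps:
z = 3 (z = (½)*6 = 3)
b(g) = 62 + 18*g (b(g) = 8 + 2*(9*(g + 3)) = 8 + 2*(9*(3 + g)) = 8 + 2*(27 + 9*g) = 8 + (54 + 18*g) = 62 + 18*g)
S(m, F) = (62 + 19*m)/(-25 + F) (S(m, F) = (m + (62 + 18*m))/(F - 25) = (62 + 19*m)/(-25 + F))
S(88 + 78, -26) - 1*47998 = (62 + 19*(88 + 78))/(-25 - 26) - 1*47998 = (62 + 19*166)/(-51) - 47998 = -(62 + 3154)/51 - 47998 = -1/51*3216 - 47998 = -1072/17 - 47998 = -817038/17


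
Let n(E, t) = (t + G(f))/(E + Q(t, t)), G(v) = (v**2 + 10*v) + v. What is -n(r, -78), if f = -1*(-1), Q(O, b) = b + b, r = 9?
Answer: -22/49 ≈ -0.44898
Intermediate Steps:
Q(O, b) = 2*b
f = 1
G(v) = v**2 + 11*v
n(E, t) = (12 + t)/(E + 2*t) (n(E, t) = (t + 1*(11 + 1))/(E + 2*t) = (t + 1*12)/(E + 2*t) = (t + 12)/(E + 2*t) = (12 + t)/(E + 2*t))
-n(r, -78) = -(12 - 78)/(9 + 2*(-78)) = -(-66)/(9 - 156) = -(-66)/(-147) = -(-1)*(-66)/147 = -1*22/49 = -22/49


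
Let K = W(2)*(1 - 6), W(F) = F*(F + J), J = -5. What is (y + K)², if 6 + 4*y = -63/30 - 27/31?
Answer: 1184667561/1537600 ≈ 770.46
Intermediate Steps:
W(F) = F*(-5 + F) (W(F) = F*(F - 5) = F*(-5 + F))
y = -2781/1240 (y = -3/2 + (-63/30 - 27/31)/4 = -3/2 + (-63*1/30 - 27*1/31)/4 = -3/2 + (-21/10 - 27/31)/4 = -3/2 + (¼)*(-921/310) = -3/2 - 921/1240 = -2781/1240 ≈ -2.2427)
K = 30 (K = (2*(-5 + 2))*(1 - 6) = (2*(-3))*(-5) = -6*(-5) = 30)
(y + K)² = (-2781/1240 + 30)² = (34419/1240)² = 1184667561/1537600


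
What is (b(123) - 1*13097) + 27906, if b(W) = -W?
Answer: 14686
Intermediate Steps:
(b(123) - 1*13097) + 27906 = (-1*123 - 1*13097) + 27906 = (-123 - 13097) + 27906 = -13220 + 27906 = 14686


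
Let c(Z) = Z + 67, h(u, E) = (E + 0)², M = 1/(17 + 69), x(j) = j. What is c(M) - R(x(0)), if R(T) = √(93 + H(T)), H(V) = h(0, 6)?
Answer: 5763/86 - √129 ≈ 55.654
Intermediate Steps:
M = 1/86 ≈ 0.011628
h(u, E) = E²
H(V) = 36 (H(V) = 6² = 36)
c(Z) = 67 + Z
R(T) = √129 (R(T) = √(93 + 36) = √129)
c(M) - R(x(0)) = (67 + 1/86) - √129 = 5763/86 - √129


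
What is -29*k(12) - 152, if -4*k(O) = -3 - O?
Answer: -1043/4 ≈ -260.75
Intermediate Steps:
k(O) = ¾ + O/4 (k(O) = -(-3 - O)/4 = ¾ + O/4)
-29*k(12) - 152 = -29*(¾ + (¼)*12) - 152 = -29*(¾ + 3) - 152 = -29*15/4 - 152 = -435/4 - 152 = -1043/4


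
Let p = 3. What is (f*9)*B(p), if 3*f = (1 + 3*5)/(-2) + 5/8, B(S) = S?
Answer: -531/8 ≈ -66.375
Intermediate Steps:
f = -59/24 (f = ((1 + 3*5)/(-2) + 5/8)/3 = ((1 + 15)*(-½) + 5*(⅛))/3 = (16*(-½) + 5/8)/3 = (-8 + 5/8)/3 = (⅓)*(-59/8) = -59/24 ≈ -2.4583)
(f*9)*B(p) = -59/24*9*3 = -177/8*3 = -531/8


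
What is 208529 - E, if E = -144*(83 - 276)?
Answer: 180737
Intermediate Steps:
E = 27792 (E = -144*(-193) = 27792)
208529 - E = 208529 - 1*27792 = 208529 - 27792 = 180737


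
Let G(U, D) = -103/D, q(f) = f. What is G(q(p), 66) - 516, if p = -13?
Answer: -34159/66 ≈ -517.56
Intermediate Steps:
G(q(p), 66) - 516 = -103/66 - 516 = -34159/66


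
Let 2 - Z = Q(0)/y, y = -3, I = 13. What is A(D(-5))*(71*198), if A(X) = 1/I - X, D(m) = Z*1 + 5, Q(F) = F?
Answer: -1265220/13 ≈ -97325.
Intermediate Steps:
Z = 2 (Z = 2 - 0/(-3) = 2 - 0*(-1)/3 = 2 - 1*0 = 2 + 0 = 2)
D(m) = 7 (D(m) = 2*1 + 5 = 2 + 5 = 7)
A(X) = 1/13 - X
A(D(-5))*(71*198) = (1/13 - 1*7)*(71*198) = (1/13 - 7)*14058 = -90/13*14058 = -1265220/13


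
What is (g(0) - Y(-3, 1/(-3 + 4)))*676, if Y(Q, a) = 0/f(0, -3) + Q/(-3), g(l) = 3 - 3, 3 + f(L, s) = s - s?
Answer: -676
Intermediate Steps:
f(L, s) = -3 (f(L, s) = -3 + (s - s) = -3 + 0 = -3)
g(l) = 0
Y(Q, a) = -Q/3 (Y(Q, a) = 0/(-3) + Q/(-3) = 0*(-⅓) + Q*(-⅓) = 0 - Q/3 = -Q/3)
(g(0) - Y(-3, 1/(-3 + 4)))*676 = (0 - (-1)*(-3)/3)*676 = (0 - 1*1)*676 = (0 - 1)*676 = -1*676 = -676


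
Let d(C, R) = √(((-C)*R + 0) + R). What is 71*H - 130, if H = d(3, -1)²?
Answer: 12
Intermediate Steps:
d(C, R) = √(R - C*R) (d(C, R) = √((-C*R + 0) + R) = √(-C*R + R) = √(R - C*R))
H = 2 (H = (√(-(1 - 1*3)))² = (√(-(1 - 3)))² = (√(-1*(-2)))² = (√2)² = 2)
71*H - 130 = 71*2 - 130 = 142 - 130 = 12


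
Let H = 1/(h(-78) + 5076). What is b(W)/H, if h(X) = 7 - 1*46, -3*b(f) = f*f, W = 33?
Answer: -1828431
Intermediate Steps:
b(f) = -f²/3 (b(f) = -f*f/3 = -f²/3)
h(X) = -39 (h(X) = 7 - 46 = -39)
H = 1/5037 (H = 1/(-39 + 5076) = 1/5037 ≈ 0.00019853)
b(W)/H = (-⅓*33²)/(1/5037) = -⅓*1089*5037 = -363*5037 = -1828431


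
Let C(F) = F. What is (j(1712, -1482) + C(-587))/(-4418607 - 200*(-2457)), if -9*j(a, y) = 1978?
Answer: 7261/35344863 ≈ 0.00020543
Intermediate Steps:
j(a, y) = -1978/9 (j(a, y) = -⅑*1978 = -1978/9)
(j(1712, -1482) + C(-587))/(-4418607 - 200*(-2457)) = (-1978/9 - 587)/(-4418607 - 200*(-2457)) = -7261/(9*(-4418607 + 491400)) = -7261/9/(-3927207) = -7261/9*(-1/3927207) = 7261/35344863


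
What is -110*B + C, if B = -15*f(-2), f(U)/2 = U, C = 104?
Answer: -6496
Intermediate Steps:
f(U) = 2*U
B = 60 (B = -30*(-2) = -15*(-4) = 60)
-110*B + C = -110*60 + 104 = -6600 + 104 = -6496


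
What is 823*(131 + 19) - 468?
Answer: 122982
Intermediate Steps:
823*(131 + 19) - 468 = 823*150 - 468 = 123450 - 468 = 122982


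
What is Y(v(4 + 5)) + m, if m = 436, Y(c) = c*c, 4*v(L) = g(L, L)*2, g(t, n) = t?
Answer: 1825/4 ≈ 456.25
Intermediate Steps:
v(L) = L/2 (v(L) = (L*2)/4 = (2*L)/4 = L/2)
Y(c) = c²
Y(v(4 + 5)) + m = ((4 + 5)/2)² + 436 = ((½)*9)² + 436 = (9/2)² + 436 = 81/4 + 436 = 1825/4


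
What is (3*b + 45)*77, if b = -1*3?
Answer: 2772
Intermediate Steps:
b = -3
(3*b + 45)*77 = (3*(-3) + 45)*77 = (-9 + 45)*77 = 36*77 = 2772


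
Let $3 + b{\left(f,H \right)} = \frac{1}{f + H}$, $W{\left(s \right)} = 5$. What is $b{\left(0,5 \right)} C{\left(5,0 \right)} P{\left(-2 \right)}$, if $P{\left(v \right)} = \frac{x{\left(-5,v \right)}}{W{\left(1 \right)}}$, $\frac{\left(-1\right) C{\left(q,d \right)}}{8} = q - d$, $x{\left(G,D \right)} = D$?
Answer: $- \frac{224}{5} \approx -44.8$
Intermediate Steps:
$b{\left(f,H \right)} = -3 + \frac{1}{H + f}$ ($b{\left(f,H \right)} = -3 + \frac{1}{f + H} = -3 + \frac{1}{H + f}$)
$C{\left(q,d \right)} = - 8 q + 8 d$ ($C{\left(q,d \right)} = - 8 \left(q - d\right) = - 8 q + 8 d$)
$P{\left(v \right)} = \frac{v}{5}$
$b{\left(0,5 \right)} C{\left(5,0 \right)} P{\left(-2 \right)} = \frac{1 - 15 - 0}{5 + 0} \left(\left(-8\right) 5 + 8 \cdot 0\right) \frac{1}{5} \left(-2\right) = \frac{1 - 15 + 0}{5} \left(-40 + 0\right) \left(- \frac{2}{5}\right) = \frac{1}{5} \left(-14\right) \left(-40\right) \left(- \frac{2}{5}\right) = \left(- \frac{14}{5}\right) \left(-40\right) \left(- \frac{2}{5}\right) = 112 \left(- \frac{2}{5}\right) = - \frac{224}{5}$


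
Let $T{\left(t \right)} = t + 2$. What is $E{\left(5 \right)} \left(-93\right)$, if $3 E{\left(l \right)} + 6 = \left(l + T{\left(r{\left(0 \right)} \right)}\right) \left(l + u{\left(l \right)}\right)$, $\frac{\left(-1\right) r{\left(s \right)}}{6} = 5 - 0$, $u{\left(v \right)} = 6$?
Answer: $8029$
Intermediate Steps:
$r{\left(s \right)} = -30$ ($r{\left(s \right)} = - 6 \left(5 - 0\right) = - 6 \left(5 + 0\right) = \left(-6\right) 5 = -30$)
$T{\left(t \right)} = 2 + t$
$E{\left(l \right)} = -2 + \frac{\left(-28 + l\right) \left(6 + l\right)}{3}$ ($E{\left(l \right)} = -2 + \frac{\left(l + \left(2 - 30\right)\right) \left(l + 6\right)}{3} = -2 + \frac{\left(l - 28\right) \left(6 + l\right)}{3} = -2 + \frac{\left(-28 + l\right) \left(6 + l\right)}{3}$)
$E{\left(5 \right)} \left(-93\right) = \left(-58 - \frac{110}{3} + \frac{5^{2}}{3}\right) \left(-93\right) = \left(-58 - \frac{110}{3} + \frac{1}{3} \cdot 25\right) \left(-93\right) = \left(-58 - \frac{110}{3} + \frac{25}{3}\right) \left(-93\right) = \left(- \frac{259}{3}\right) \left(-93\right) = 8029$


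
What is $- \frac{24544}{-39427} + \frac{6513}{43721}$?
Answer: $\frac{1329876275}{1723787867} \approx 0.77148$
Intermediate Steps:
$- \frac{24544}{-39427} + \frac{6513}{43721} = \left(-24544\right) \left(- \frac{1}{39427}\right) + 6513 \cdot \frac{1}{43721} = \frac{24544}{39427} + \frac{6513}{43721} = \frac{1329876275}{1723787867}$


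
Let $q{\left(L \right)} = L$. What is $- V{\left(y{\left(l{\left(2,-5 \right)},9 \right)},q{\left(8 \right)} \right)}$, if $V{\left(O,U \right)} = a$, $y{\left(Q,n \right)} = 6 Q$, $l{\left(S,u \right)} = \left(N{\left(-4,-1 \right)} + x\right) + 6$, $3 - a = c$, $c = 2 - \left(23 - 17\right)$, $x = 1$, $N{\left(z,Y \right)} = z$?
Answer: $-7$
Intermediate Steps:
$c = -4$ ($c = 2 - 6 = -4$)
$a = 7$ ($a = 3 - -4 = 3 + 4 = 7$)
$l{\left(S,u \right)} = 3$ ($l{\left(S,u \right)} = \left(-4 + 1\right) + 6 = -3 + 6 = 3$)
$V{\left(O,U \right)} = 7$
$- V{\left(y{\left(l{\left(2,-5 \right)},9 \right)},q{\left(8 \right)} \right)} = \left(-1\right) 7 = -7$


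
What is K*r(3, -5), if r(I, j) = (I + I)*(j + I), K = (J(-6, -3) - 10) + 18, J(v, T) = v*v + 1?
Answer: -540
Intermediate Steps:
J(v, T) = 1 + v² (J(v, T) = v² + 1 = 1 + v²)
K = 45 (K = ((1 + (-6)²) - 10) + 18 = ((1 + 36) - 10) + 18 = (37 - 10) + 18 = 27 + 18 = 45)
r(I, j) = 2*I*(I + j) (r(I, j) = (2*I)*(I + j) = 2*I*(I + j))
K*r(3, -5) = 45*(2*3*(3 - 5)) = 45*(2*3*(-2)) = 45*(-12) = -540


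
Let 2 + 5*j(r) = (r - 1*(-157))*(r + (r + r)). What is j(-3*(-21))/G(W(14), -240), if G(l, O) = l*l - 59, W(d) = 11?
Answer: 20789/155 ≈ 134.12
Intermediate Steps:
j(r) = -⅖ + 3*r*(157 + r)/5 (j(r) = -⅖ + ((r - 1*(-157))*(r + (r + r)))/5 = -⅖ + ((r + 157)*(r + 2*r))/5 = -⅖ + ((157 + r)*(3*r))/5 = -⅖ + (3*r*(157 + r))/5 = -⅖ + 3*r*(157 + r)/5)
G(l, O) = -59 + l² (G(l, O) = l² - 59 = -59 + l²)
j(-3*(-21))/G(W(14), -240) = (-⅖ + 3*(-3*(-21))²/5 + 471*(-3*(-21))/5)/(-59 + 11²) = (-⅖ + (⅗)*63² + (471/5)*63)/(-59 + 121) = (-⅖ + (⅗)*3969 + 29673/5)/62 = (-⅖ + 11907/5 + 29673/5)*(1/62) = (41578/5)*(1/62) = 20789/155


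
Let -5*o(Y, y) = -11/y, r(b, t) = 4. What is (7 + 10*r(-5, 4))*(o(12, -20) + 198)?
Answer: 930083/100 ≈ 9300.8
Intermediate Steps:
o(Y, y) = 11/(5*y) (o(Y, y) = -(-11)/(5*y) = 11/(5*y))
(7 + 10*r(-5, 4))*(o(12, -20) + 198) = (7 + 10*4)*((11/5)/(-20) + 198) = (7 + 40)*((11/5)*(-1/20) + 198) = 47*(-11/100 + 198) = 47*(19789/100) = 930083/100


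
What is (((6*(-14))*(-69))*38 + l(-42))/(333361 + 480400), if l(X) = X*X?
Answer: 222012/813761 ≈ 0.27282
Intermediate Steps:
l(X) = X²
(((6*(-14))*(-69))*38 + l(-42))/(333361 + 480400) = (((6*(-14))*(-69))*38 + (-42)²)/(333361 + 480400) = (-84*(-69)*38 + 1764)/813761 = (5796*38 + 1764)*(1/813761) = (220248 + 1764)*(1/813761) = 222012*(1/813761) = 222012/813761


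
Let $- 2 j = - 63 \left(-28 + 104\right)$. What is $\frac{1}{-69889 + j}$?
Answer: $- \frac{1}{67495} \approx -1.4816 \cdot 10^{-5}$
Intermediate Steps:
$j = 2394$ ($j = - \frac{\left(-63\right) \left(-28 + 104\right)}{2} = - \frac{\left(-63\right) 76}{2} = \left(- \frac{1}{2}\right) \left(-4788\right) = 2394$)
$\frac{1}{-69889 + j} = \frac{1}{-69889 + 2394} = \frac{1}{-67495} = - \frac{1}{67495}$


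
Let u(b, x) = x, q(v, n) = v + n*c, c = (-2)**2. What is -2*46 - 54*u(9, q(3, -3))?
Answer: 394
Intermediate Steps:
c = 4
q(v, n) = v + 4*n (q(v, n) = v + n*4 = v + 4*n)
-2*46 - 54*u(9, q(3, -3)) = -2*46 - 54*(3 + 4*(-3)) = -92 - 54*(3 - 12) = -92 - 54*(-9) = -92 + 486 = 394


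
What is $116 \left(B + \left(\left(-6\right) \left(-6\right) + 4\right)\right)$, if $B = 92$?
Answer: $15312$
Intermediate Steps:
$116 \left(B + \left(\left(-6\right) \left(-6\right) + 4\right)\right) = 116 \left(92 + \left(\left(-6\right) \left(-6\right) + 4\right)\right) = 116 \left(92 + \left(36 + 4\right)\right) = 116 \left(92 + 40\right) = 116 \cdot 132 = 15312$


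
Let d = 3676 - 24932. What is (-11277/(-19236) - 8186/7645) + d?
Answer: -148855334931/7002820 ≈ -21257.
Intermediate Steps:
d = -21256
(-11277/(-19236) - 8186/7645) + d = (-11277/(-19236) - 8186/7645) - 21256 = (-11277*(-1/19236) - 8186*1/7645) - 21256 = (537/916 - 8186/7645) - 21256 = -3393011/7002820 - 21256 = -148855334931/7002820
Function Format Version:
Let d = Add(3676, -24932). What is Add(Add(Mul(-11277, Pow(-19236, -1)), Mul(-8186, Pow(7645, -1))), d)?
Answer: Rational(-148855334931, 7002820) ≈ -21257.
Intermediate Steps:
d = -21256
Add(Add(Mul(-11277, Pow(-19236, -1)), Mul(-8186, Pow(7645, -1))), d) = Add(Add(Mul(-11277, Pow(-19236, -1)), Mul(-8186, Pow(7645, -1))), -21256) = Add(Add(Mul(-11277, Rational(-1, 19236)), Mul(-8186, Rational(1, 7645))), -21256) = Add(Add(Rational(537, 916), Rational(-8186, 7645)), -21256) = Add(Rational(-3393011, 7002820), -21256) = Rational(-148855334931, 7002820)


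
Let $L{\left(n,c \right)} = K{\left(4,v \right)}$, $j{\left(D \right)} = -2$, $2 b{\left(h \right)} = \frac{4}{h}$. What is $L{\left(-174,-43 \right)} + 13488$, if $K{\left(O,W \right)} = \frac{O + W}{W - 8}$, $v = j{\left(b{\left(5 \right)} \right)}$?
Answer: $\frac{67439}{5} \approx 13488.0$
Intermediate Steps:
$b{\left(h \right)} = \frac{2}{h}$ ($b{\left(h \right)} = \frac{4 \frac{1}{h}}{2} = \frac{2}{h}$)
$v = -2$
$K{\left(O,W \right)} = \frac{O + W}{-8 + W}$
$L{\left(n,c \right)} = - \frac{1}{5}$ ($L{\left(n,c \right)} = \frac{4 - 2}{-8 - 2} = \frac{1}{-10} \cdot 2 = \left(- \frac{1}{10}\right) 2 = - \frac{1}{5}$)
$L{\left(-174,-43 \right)} + 13488 = - \frac{1}{5} + 13488 = \frac{67439}{5}$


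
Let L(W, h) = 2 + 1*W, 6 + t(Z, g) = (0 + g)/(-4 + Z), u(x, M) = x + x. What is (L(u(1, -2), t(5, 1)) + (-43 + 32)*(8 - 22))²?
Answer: 24964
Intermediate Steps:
u(x, M) = 2*x
t(Z, g) = -6 + g/(-4 + Z) (t(Z, g) = -6 + (0 + g)/(-4 + Z) = -6 + g/(-4 + Z))
L(W, h) = 2 + W
(L(u(1, -2), t(5, 1)) + (-43 + 32)*(8 - 22))² = ((2 + 2*1) + (-43 + 32)*(8 - 22))² = ((2 + 2) - 11*(-14))² = (4 + 154)² = 158² = 24964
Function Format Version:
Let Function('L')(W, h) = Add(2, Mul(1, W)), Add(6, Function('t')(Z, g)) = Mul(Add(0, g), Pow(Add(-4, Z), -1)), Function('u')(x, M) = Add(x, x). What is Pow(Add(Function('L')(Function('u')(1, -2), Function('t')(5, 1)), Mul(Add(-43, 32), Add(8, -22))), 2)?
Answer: 24964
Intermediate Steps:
Function('u')(x, M) = Mul(2, x)
Function('t')(Z, g) = Add(-6, Mul(g, Pow(Add(-4, Z), -1))) (Function('t')(Z, g) = Add(-6, Mul(Add(0, g), Pow(Add(-4, Z), -1))) = Add(-6, Mul(g, Pow(Add(-4, Z), -1))))
Function('L')(W, h) = Add(2, W)
Pow(Add(Function('L')(Function('u')(1, -2), Function('t')(5, 1)), Mul(Add(-43, 32), Add(8, -22))), 2) = Pow(Add(Add(2, Mul(2, 1)), Mul(Add(-43, 32), Add(8, -22))), 2) = Pow(Add(Add(2, 2), Mul(-11, -14)), 2) = Pow(Add(4, 154), 2) = Pow(158, 2) = 24964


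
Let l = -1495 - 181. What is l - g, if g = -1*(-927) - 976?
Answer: -1627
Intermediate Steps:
g = -49 (g = 927 - 976 = -49)
l = -1676
l - g = -1676 - 1*(-49) = -1676 + 49 = -1627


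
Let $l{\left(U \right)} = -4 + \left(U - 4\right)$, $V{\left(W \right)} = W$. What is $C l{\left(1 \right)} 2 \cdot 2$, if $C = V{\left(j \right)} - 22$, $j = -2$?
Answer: $672$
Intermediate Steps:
$l{\left(U \right)} = -8 + U$ ($l{\left(U \right)} = -4 + \left(U - 4\right) = -4 + \left(-4 + U\right) = -8 + U$)
$C = -24$ ($C = -2 - 22 = -24$)
$C l{\left(1 \right)} 2 \cdot 2 = - 24 \left(-8 + 1\right) 2 \cdot 2 = - 24 \left(\left(-7\right) 4\right) = \left(-24\right) \left(-28\right) = 672$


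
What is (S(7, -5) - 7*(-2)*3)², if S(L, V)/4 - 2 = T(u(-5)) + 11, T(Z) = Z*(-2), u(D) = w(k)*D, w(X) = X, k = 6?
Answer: 111556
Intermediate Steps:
u(D) = 6*D
T(Z) = -2*Z
S(L, V) = 292 (S(L, V) = 8 + 4*(-12*(-5) + 11) = 8 + 4*(-2*(-30) + 11) = 8 + 4*(60 + 11) = 8 + 4*71 = 8 + 284 = 292)
(S(7, -5) - 7*(-2)*3)² = (292 - 7*(-2)*3)² = (292 + 14*3)² = (292 + 42)² = 334² = 111556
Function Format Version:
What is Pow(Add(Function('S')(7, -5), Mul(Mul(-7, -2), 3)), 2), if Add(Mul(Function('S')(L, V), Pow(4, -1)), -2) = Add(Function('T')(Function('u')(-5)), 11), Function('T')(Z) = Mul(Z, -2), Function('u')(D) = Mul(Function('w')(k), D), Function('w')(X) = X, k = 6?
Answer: 111556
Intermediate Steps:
Function('u')(D) = Mul(6, D)
Function('T')(Z) = Mul(-2, Z)
Function('S')(L, V) = 292 (Function('S')(L, V) = Add(8, Mul(4, Add(Mul(-2, Mul(6, -5)), 11))) = Add(8, Mul(4, Add(Mul(-2, -30), 11))) = Add(8, Mul(4, Add(60, 11))) = Add(8, Mul(4, 71)) = Add(8, 284) = 292)
Pow(Add(Function('S')(7, -5), Mul(Mul(-7, -2), 3)), 2) = Pow(Add(292, Mul(Mul(-7, -2), 3)), 2) = Pow(Add(292, Mul(14, 3)), 2) = Pow(Add(292, 42), 2) = Pow(334, 2) = 111556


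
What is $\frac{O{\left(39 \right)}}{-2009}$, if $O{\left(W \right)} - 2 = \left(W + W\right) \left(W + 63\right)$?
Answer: $- \frac{7958}{2009} \approx -3.9612$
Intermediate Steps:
$O{\left(W \right)} = 2 + 2 W \left(63 + W\right)$ ($O{\left(W \right)} = 2 + \left(W + W\right) \left(W + 63\right) = 2 + 2 W \left(63 + W\right)$)
$\frac{O{\left(39 \right)}}{-2009} = \frac{2 + 2 \cdot 39^{2} + 126 \cdot 39}{-2009} = \left(2 + 2 \cdot 1521 + 4914\right) \left(- \frac{1}{2009}\right) = \left(2 + 3042 + 4914\right) \left(- \frac{1}{2009}\right) = 7958 \left(- \frac{1}{2009}\right) = - \frac{7958}{2009}$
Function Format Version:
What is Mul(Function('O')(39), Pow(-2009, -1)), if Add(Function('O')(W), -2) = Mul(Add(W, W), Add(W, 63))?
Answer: Rational(-7958, 2009) ≈ -3.9612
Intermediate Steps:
Function('O')(W) = Add(2, Mul(2, W, Add(63, W))) (Function('O')(W) = Add(2, Mul(Add(W, W), Add(W, 63))) = Add(2, Mul(Mul(2, W), Add(63, W))) = Add(2, Mul(2, W, Add(63, W))))
Mul(Function('O')(39), Pow(-2009, -1)) = Mul(Add(2, Mul(2, Pow(39, 2)), Mul(126, 39)), Pow(-2009, -1)) = Mul(Add(2, Mul(2, 1521), 4914), Rational(-1, 2009)) = Mul(Add(2, 3042, 4914), Rational(-1, 2009)) = Mul(7958, Rational(-1, 2009)) = Rational(-7958, 2009)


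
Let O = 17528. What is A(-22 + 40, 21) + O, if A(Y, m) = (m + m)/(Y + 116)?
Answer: 1174397/67 ≈ 17528.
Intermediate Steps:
A(Y, m) = 2*m/(116 + Y) (A(Y, m) = (2*m)/(116 + Y) = 2*m/(116 + Y))
A(-22 + 40, 21) + O = 2*21/(116 + (-22 + 40)) + 17528 = 2*21/(116 + 18) + 17528 = 2*21/134 + 17528 = 2*21*(1/134) + 17528 = 21/67 + 17528 = 1174397/67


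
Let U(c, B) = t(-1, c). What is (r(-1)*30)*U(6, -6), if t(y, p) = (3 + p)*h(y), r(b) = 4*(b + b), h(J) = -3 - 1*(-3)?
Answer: 0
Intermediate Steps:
h(J) = 0 (h(J) = -3 + 3 = 0)
r(b) = 8*b (r(b) = 4*(2*b) = 8*b)
t(y, p) = 0 (t(y, p) = (3 + p)*0 = 0)
U(c, B) = 0
(r(-1)*30)*U(6, -6) = ((8*(-1))*30)*0 = -8*30*0 = -240*0 = 0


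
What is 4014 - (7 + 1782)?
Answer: 2225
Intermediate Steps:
4014 - (7 + 1782) = 4014 - 1*1789 = 4014 - 1789 = 2225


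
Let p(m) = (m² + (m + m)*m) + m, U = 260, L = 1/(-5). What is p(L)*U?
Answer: -104/5 ≈ -20.800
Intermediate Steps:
L = -⅕ ≈ -0.20000
p(m) = m + 3*m² (p(m) = (m² + (2*m)*m) + m = (m² + 2*m²) + m = 3*m² + m = m + 3*m²)
p(L)*U = -(1 + 3*(-⅕))/5*260 = -(1 - ⅗)/5*260 = -⅕*⅖*260 = -2/25*260 = -104/5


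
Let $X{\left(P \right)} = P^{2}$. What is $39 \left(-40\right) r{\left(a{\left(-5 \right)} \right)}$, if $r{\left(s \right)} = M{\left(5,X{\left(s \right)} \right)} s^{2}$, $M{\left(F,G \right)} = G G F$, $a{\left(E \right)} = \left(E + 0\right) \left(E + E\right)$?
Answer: $-121875000000000$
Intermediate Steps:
$a{\left(E \right)} = 2 E^{2}$ ($a{\left(E \right)} = E 2 E = 2 E^{2}$)
$M{\left(F,G \right)} = F G^{2}$ ($M{\left(F,G \right)} = G^{2} F = F G^{2}$)
$r{\left(s \right)} = 5 s^{6}$ ($r{\left(s \right)} = 5 \left(s^{2}\right)^{2} s^{2} = 5 s^{4} s^{2} = 5 s^{6}$)
$39 \left(-40\right) r{\left(a{\left(-5 \right)} \right)} = 39 \left(-40\right) 5 \left(2 \left(-5\right)^{2}\right)^{6} = - 1560 \cdot 5 \left(2 \cdot 25\right)^{6} = - 1560 \cdot 5 \cdot 50^{6} = - 1560 \cdot 5 \cdot 15625000000 = \left(-1560\right) 78125000000 = -121875000000000$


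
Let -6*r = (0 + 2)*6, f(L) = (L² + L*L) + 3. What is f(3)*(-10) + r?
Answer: -212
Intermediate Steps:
f(L) = 3 + 2*L² (f(L) = (L² + L²) + 3 = 2*L² + 3 = 3 + 2*L²)
r = -2 (r = -(0 + 2)*6/6 = -6/3 = -⅙*12 = -2)
f(3)*(-10) + r = (3 + 2*3²)*(-10) - 2 = (3 + 2*9)*(-10) - 2 = (3 + 18)*(-10) - 2 = 21*(-10) - 2 = -210 - 2 = -212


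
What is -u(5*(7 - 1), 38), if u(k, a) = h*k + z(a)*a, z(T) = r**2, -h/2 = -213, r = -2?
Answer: -12932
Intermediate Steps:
h = 426 (h = -2*(-213) = 426)
z(T) = 4 (z(T) = (-2)**2 = 4)
u(k, a) = 4*a + 426*k (u(k, a) = 426*k + 4*a = 4*a + 426*k)
-u(5*(7 - 1), 38) = -(4*38 + 426*(5*(7 - 1))) = -(152 + 426*(5*6)) = -(152 + 426*30) = -(152 + 12780) = -1*12932 = -12932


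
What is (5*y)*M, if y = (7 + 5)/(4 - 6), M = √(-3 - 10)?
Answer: -30*I*√13 ≈ -108.17*I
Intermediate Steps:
M = I*√13 (M = √(-13) = I*√13 ≈ 3.6056*I)
y = -6 (y = 12/(-2) = 12*(-½) = -6)
(5*y)*M = (5*(-6))*(I*√13) = -30*I*√13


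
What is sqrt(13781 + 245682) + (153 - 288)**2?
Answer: 18225 + sqrt(259463) ≈ 18734.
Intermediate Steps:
sqrt(13781 + 245682) + (153 - 288)**2 = sqrt(259463) + (-135)**2 = sqrt(259463) + 18225 = 18225 + sqrt(259463)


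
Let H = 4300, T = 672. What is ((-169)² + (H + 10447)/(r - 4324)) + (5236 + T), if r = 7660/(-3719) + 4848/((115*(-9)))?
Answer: 191510918360771/5556582424 ≈ 34466.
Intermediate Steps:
r = -8652604/1283055 (r = 7660*(-1/3719) + 4848/(-1035) = -7660/3719 + 4848*(-1/1035) = -7660/3719 - 1616/345 = -8652604/1283055 ≈ -6.7438)
((-169)² + (H + 10447)/(r - 4324)) + (5236 + T) = ((-169)² + (4300 + 10447)/(-8652604/1283055 - 4324)) + (5236 + 672) = (28561 + 14747/(-5556582424/1283055)) + 5908 = (28561 + 14747*(-1283055/5556582424)) + 5908 = (28561 - 18921212085/5556582424) + 5908 = 158682629399779/5556582424 + 5908 = 191510918360771/5556582424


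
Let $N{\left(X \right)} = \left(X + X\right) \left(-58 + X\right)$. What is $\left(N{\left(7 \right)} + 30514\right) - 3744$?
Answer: $26056$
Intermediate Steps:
$N{\left(X \right)} = 2 X \left(-58 + X\right)$
$\left(N{\left(7 \right)} + 30514\right) - 3744 = \left(2 \cdot 7 \left(-58 + 7\right) + 30514\right) - 3744 = \left(2 \cdot 7 \left(-51\right) + 30514\right) - 3744 = \left(-714 + 30514\right) - 3744 = 29800 - 3744 = 26056$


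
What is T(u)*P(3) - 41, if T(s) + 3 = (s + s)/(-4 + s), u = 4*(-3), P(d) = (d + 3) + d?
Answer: -109/2 ≈ -54.500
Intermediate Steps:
P(d) = 3 + 2*d (P(d) = (3 + d) + d = 3 + 2*d)
u = -12
T(s) = -3 + 2*s/(-4 + s) (T(s) = -3 + (s + s)/(-4 + s) = -3 + (2*s)/(-4 + s) = -3 + 2*s/(-4 + s))
T(u)*P(3) - 41 = ((12 - 1*(-12))/(-4 - 12))*(3 + 2*3) - 41 = ((12 + 12)/(-16))*(3 + 6) - 41 = -1/16*24*9 - 41 = -3/2*9 - 41 = -27/2 - 41 = -109/2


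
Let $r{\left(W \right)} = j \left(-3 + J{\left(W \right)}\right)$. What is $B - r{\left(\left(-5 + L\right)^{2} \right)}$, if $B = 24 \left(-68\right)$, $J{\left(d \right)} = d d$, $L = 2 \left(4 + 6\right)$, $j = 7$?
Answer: $-355986$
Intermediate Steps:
$L = 20$ ($L = 2 \cdot 10 = 20$)
$J{\left(d \right)} = d^{2}$
$B = -1632$
$r{\left(W \right)} = -21 + 7 W^{2}$ ($r{\left(W \right)} = 7 \left(-3 + W^{2}\right) = -21 + 7 W^{2}$)
$B - r{\left(\left(-5 + L\right)^{2} \right)} = -1632 - \left(-21 + 7 \left(\left(-5 + 20\right)^{2}\right)^{2}\right) = -1632 - \left(-21 + 7 \left(15^{2}\right)^{2}\right) = -1632 - \left(-21 + 7 \cdot 225^{2}\right) = -1632 - \left(-21 + 7 \cdot 50625\right) = -1632 - \left(-21 + 354375\right) = -1632 - 354354 = -355986$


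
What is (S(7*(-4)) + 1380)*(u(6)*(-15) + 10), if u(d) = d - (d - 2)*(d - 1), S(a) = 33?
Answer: 310860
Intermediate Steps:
u(d) = d - (-1 + d)*(-2 + d) (u(d) = d - (-2 + d)*(-1 + d) = d - (-1 + d)*(-2 + d))
(S(7*(-4)) + 1380)*(u(6)*(-15) + 10) = (33 + 1380)*((-2 - 1*6**2 + 4*6)*(-15) + 10) = 1413*((-2 - 1*36 + 24)*(-15) + 10) = 1413*((-2 - 36 + 24)*(-15) + 10) = 1413*(-14*(-15) + 10) = 1413*(210 + 10) = 1413*220 = 310860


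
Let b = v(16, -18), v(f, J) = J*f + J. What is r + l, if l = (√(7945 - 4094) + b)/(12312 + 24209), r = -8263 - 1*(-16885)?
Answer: 314883756/36521 + √3851/36521 ≈ 8622.0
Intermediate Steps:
v(f, J) = J + J*f
b = -306 (b = -18*(1 + 16) = -18*17 = -306)
r = 8622 (r = -8263 + 16885 = 8622)
l = -306/36521 + √3851/36521 (l = (√(7945 - 4094) - 306)/(12312 + 24209) = (√3851 - 306)/36521 = (-306 + √3851)*(1/36521) = -306/36521 + √3851/36521 ≈ -0.0066795)
r + l = 8622 + (-306/36521 + √3851/36521) = 314883756/36521 + √3851/36521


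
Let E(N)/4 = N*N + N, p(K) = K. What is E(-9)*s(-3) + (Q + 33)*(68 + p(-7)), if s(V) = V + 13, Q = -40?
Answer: 2453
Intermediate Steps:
E(N) = 4*N + 4*N**2 (E(N) = 4*(N*N + N) = 4*(N**2 + N) = 4*(N + N**2) = 4*N + 4*N**2)
s(V) = 13 + V
E(-9)*s(-3) + (Q + 33)*(68 + p(-7)) = (4*(-9)*(1 - 9))*(13 - 3) + (-40 + 33)*(68 - 7) = (4*(-9)*(-8))*10 - 7*61 = 288*10 - 427 = 2880 - 427 = 2453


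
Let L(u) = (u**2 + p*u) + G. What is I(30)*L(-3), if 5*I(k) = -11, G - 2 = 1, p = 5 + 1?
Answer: 66/5 ≈ 13.200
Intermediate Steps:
p = 6
G = 3 (G = 2 + 1 = 3)
I(k) = -11/5 (I(k) = (1/5)*(-11) = -11/5)
L(u) = 3 + u**2 + 6*u (L(u) = (u**2 + 6*u) + 3 = 3 + u**2 + 6*u)
I(30)*L(-3) = -11*(3 + (-3)**2 + 6*(-3))/5 = -11*(3 + 9 - 18)/5 = -11/5*(-6) = 66/5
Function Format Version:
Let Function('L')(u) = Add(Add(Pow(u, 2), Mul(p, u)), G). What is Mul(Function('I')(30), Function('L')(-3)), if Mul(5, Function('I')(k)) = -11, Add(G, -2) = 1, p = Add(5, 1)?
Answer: Rational(66, 5) ≈ 13.200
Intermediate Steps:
p = 6
G = 3 (G = Add(2, 1) = 3)
Function('I')(k) = Rational(-11, 5) (Function('I')(k) = Mul(Rational(1, 5), -11) = Rational(-11, 5))
Function('L')(u) = Add(3, Pow(u, 2), Mul(6, u)) (Function('L')(u) = Add(Add(Pow(u, 2), Mul(6, u)), 3) = Add(3, Pow(u, 2), Mul(6, u)))
Mul(Function('I')(30), Function('L')(-3)) = Mul(Rational(-11, 5), Add(3, Pow(-3, 2), Mul(6, -3))) = Mul(Rational(-11, 5), Add(3, 9, -18)) = Mul(Rational(-11, 5), -6) = Rational(66, 5)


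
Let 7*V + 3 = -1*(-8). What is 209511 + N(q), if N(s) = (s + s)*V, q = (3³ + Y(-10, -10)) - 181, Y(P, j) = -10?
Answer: 1464937/7 ≈ 2.0928e+5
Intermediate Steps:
V = 5/7 (V = -3/7 + (-1*(-8))/7 = -3/7 + (⅐)*8 = -3/7 + 8/7 = 5/7 ≈ 0.71429)
q = -164 (q = (3³ - 10) - 181 = (27 - 10) - 181 = 17 - 181 = -164)
N(s) = 10*s/7 (N(s) = (s + s)*(5/7) = (2*s)*(5/7) = 10*s/7)
209511 + N(q) = 209511 + (10/7)*(-164) = 209511 - 1640/7 = 1464937/7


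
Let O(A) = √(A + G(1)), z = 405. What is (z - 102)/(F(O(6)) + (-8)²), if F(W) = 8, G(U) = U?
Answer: 101/24 ≈ 4.2083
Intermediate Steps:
O(A) = √(1 + A) (O(A) = √(A + 1) = √(1 + A))
(z - 102)/(F(O(6)) + (-8)²) = (405 - 102)/(8 + (-8)²) = 303/(8 + 64) = 303/72 = 303*(1/72) = 101/24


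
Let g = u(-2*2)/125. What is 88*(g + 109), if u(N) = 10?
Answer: 239976/25 ≈ 9599.0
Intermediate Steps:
g = 2/25 (g = 10/125 = 10*(1/125) = 2/25 ≈ 0.080000)
88*(g + 109) = 88*(2/25 + 109) = 88*(2727/25) = 239976/25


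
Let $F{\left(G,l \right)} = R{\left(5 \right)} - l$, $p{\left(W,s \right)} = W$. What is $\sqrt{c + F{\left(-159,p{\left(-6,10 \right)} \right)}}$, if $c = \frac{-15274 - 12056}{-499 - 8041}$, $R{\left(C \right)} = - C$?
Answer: $\frac{\sqrt{3063298}}{854} \approx 2.0494$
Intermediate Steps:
$F{\left(G,l \right)} = -5 - l$ ($F{\left(G,l \right)} = \left(-1\right) 5 - l = -5 - l$)
$c = \frac{2733}{854}$ ($c = - \frac{27330}{-8540} = \left(-27330\right) \left(- \frac{1}{8540}\right) = \frac{2733}{854} \approx 3.2002$)
$\sqrt{c + F{\left(-159,p{\left(-6,10 \right)} \right)}} = \sqrt{\frac{2733}{854} - -1} = \sqrt{\frac{2733}{854} + \left(-5 + 6\right)} = \sqrt{\frac{2733}{854} + 1} = \sqrt{\frac{3587}{854}} = \frac{\sqrt{3063298}}{854}$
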